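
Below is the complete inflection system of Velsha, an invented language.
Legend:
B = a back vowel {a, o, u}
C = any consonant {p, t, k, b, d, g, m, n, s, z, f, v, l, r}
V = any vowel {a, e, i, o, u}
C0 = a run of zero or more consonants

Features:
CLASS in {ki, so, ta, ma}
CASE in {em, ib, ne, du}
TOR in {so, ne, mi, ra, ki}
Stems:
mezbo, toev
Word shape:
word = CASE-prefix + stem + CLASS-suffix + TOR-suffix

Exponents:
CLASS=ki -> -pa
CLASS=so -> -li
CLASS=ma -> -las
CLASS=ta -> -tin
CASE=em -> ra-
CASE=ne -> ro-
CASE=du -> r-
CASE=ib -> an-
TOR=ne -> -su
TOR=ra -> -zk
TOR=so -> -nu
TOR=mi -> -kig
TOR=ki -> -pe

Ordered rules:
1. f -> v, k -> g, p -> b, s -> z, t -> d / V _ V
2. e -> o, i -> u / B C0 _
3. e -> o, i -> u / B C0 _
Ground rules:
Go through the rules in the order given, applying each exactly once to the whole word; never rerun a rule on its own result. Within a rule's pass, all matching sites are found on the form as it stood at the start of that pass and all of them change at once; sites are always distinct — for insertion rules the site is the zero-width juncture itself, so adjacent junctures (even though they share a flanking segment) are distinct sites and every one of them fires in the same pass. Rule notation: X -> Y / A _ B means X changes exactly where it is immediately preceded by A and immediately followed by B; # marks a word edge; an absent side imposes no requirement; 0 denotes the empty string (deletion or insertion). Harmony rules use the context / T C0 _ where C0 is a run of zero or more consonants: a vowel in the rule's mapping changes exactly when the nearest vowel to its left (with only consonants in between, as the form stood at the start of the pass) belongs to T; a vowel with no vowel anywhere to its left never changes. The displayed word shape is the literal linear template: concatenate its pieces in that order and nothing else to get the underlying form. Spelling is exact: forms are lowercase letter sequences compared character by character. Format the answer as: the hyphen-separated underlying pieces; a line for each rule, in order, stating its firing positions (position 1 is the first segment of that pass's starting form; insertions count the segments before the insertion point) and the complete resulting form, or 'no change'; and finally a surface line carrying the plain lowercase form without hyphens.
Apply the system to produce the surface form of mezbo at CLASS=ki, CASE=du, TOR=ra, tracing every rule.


underlying: r-mezbo-pa-zk
1. f -> v, k -> g, p -> b, s -> z, t -> d / V _ V: fires at position(s) 7: rmezbobazk
2. e -> o, i -> u / B C0 _: no change
3. e -> o, i -> u / B C0 _: no change
surface: rmezbobazk


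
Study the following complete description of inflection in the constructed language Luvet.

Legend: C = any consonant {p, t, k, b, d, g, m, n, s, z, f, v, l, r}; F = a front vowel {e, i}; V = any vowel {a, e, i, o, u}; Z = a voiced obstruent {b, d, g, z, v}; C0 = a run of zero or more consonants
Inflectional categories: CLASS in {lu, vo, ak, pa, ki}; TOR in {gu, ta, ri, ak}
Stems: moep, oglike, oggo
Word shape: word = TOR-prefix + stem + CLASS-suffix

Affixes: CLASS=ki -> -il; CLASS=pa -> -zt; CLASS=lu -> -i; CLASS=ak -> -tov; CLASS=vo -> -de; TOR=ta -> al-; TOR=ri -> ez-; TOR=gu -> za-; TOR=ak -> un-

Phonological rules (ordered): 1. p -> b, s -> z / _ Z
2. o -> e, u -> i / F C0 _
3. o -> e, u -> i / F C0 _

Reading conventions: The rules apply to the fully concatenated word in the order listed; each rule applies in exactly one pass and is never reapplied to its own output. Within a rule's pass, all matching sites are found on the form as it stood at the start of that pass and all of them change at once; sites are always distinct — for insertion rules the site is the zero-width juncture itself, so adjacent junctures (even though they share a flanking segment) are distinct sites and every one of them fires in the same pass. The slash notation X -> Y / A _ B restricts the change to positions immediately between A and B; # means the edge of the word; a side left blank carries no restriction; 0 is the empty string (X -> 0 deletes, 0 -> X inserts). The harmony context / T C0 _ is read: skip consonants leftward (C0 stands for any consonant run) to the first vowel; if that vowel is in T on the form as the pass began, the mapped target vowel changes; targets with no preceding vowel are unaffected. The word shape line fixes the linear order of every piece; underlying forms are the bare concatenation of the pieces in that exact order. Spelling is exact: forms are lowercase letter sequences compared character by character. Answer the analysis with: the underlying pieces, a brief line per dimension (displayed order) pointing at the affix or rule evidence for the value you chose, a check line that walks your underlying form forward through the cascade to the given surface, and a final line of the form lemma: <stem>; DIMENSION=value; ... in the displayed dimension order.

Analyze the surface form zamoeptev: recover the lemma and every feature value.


underlying: za-moep-tov
CLASS=ak - signalled by the affix -tov
TOR=gu - signalled by the affix za-
check: zamoeptov -> zamoeptov -> zamoeptev -> zamoeptev
lemma: moep; CLASS=ak; TOR=gu


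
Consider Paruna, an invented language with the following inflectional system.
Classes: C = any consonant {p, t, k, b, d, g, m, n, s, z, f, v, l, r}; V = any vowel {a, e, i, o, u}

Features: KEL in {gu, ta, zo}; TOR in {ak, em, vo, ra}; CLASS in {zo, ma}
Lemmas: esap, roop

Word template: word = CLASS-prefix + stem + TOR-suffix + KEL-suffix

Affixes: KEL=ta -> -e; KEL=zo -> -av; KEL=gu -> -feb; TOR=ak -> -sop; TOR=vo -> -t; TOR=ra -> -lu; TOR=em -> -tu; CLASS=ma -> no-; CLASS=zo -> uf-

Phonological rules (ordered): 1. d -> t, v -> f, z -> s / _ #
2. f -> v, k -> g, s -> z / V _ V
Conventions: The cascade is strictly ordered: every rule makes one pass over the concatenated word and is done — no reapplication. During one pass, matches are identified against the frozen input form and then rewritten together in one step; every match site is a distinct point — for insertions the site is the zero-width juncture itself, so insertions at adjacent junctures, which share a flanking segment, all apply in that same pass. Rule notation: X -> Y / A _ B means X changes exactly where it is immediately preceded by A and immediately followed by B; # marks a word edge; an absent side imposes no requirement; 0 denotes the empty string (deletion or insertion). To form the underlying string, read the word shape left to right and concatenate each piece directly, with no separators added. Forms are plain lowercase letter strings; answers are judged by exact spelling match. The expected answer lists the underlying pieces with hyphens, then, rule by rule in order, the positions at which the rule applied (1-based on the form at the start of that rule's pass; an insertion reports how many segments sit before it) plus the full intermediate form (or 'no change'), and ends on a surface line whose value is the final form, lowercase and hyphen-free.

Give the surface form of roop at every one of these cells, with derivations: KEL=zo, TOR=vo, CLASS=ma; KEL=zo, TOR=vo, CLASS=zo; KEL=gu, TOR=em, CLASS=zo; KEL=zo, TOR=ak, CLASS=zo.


cell KEL=zo, TOR=vo, CLASS=ma:
underlying: no-roop-t-av
1. d -> t, v -> f, z -> s / _ #: fires at position(s) 9: norooptaf
2. f -> v, k -> g, s -> z / V _ V: no change
surface: norooptaf

cell KEL=zo, TOR=vo, CLASS=zo:
underlying: uf-roop-t-av
1. d -> t, v -> f, z -> s / _ #: fires at position(s) 9: ufrooptaf
2. f -> v, k -> g, s -> z / V _ V: no change
surface: ufrooptaf

cell KEL=gu, TOR=em, CLASS=zo:
underlying: uf-roop-tu-feb
1. d -> t, v -> f, z -> s / _ #: no change
2. f -> v, k -> g, s -> z / V _ V: fires at position(s) 9: ufrooptuveb
surface: ufrooptuveb

cell KEL=zo, TOR=ak, CLASS=zo:
underlying: uf-roop-sop-av
1. d -> t, v -> f, z -> s / _ #: fires at position(s) 11: ufroopsopaf
2. f -> v, k -> g, s -> z / V _ V: no change
surface: ufroopsopaf


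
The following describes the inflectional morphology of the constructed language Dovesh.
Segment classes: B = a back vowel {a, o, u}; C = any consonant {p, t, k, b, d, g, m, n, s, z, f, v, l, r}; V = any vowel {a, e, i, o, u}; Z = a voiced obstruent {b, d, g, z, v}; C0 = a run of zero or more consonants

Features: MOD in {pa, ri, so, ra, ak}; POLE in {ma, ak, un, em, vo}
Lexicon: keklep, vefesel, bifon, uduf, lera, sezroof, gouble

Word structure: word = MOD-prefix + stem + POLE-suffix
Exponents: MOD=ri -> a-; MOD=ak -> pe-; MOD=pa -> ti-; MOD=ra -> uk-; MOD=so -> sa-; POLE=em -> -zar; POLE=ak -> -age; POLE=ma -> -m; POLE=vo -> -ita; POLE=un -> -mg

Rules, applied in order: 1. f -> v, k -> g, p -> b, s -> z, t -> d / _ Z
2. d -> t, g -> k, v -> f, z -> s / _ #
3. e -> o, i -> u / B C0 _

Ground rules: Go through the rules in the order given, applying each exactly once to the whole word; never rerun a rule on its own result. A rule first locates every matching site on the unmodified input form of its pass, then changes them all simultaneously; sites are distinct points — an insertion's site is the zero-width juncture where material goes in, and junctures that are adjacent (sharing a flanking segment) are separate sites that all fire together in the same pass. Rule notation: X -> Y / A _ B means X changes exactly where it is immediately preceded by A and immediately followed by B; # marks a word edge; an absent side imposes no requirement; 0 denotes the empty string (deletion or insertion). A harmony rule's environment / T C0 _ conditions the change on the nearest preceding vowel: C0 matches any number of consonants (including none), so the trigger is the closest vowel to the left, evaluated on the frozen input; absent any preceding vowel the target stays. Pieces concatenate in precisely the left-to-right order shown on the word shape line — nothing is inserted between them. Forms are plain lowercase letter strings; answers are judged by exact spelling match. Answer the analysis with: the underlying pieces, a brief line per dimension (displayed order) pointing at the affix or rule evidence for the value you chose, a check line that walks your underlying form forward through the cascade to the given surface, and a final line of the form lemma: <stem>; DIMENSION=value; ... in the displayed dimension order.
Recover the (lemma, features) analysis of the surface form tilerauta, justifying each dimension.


underlying: ti-lera-ita
MOD=pa - signalled by the affix ti-
POLE=vo - signalled by the affix -ita
check: tileraita -> tileraita -> tileraita -> tilerauta
lemma: lera; MOD=pa; POLE=vo


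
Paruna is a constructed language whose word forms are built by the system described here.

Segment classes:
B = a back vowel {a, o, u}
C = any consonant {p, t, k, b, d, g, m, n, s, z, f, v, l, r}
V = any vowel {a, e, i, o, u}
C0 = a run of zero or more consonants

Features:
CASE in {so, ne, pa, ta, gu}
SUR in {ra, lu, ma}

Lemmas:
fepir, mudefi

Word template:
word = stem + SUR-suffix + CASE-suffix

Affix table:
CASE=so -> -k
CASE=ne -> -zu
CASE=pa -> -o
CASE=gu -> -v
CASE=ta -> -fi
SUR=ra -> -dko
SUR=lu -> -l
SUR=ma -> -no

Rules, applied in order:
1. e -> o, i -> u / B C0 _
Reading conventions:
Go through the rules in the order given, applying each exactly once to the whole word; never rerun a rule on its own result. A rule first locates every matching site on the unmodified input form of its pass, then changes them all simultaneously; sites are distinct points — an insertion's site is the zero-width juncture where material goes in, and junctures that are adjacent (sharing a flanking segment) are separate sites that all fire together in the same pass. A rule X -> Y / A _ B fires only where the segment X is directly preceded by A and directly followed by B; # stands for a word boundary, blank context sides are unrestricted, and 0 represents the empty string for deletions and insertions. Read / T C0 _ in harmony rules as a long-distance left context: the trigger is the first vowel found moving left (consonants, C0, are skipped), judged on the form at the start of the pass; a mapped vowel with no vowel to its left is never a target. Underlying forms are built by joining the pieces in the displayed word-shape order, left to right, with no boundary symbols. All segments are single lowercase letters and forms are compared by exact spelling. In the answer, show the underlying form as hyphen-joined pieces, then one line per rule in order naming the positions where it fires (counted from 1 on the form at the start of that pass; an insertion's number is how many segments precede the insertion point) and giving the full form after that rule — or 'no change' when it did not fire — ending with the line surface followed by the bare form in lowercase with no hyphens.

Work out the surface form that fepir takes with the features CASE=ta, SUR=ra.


underlying: fepir-dko-fi
1. e -> o, i -> u / B C0 _: fires at position(s) 10: fepirdkofu
surface: fepirdkofu


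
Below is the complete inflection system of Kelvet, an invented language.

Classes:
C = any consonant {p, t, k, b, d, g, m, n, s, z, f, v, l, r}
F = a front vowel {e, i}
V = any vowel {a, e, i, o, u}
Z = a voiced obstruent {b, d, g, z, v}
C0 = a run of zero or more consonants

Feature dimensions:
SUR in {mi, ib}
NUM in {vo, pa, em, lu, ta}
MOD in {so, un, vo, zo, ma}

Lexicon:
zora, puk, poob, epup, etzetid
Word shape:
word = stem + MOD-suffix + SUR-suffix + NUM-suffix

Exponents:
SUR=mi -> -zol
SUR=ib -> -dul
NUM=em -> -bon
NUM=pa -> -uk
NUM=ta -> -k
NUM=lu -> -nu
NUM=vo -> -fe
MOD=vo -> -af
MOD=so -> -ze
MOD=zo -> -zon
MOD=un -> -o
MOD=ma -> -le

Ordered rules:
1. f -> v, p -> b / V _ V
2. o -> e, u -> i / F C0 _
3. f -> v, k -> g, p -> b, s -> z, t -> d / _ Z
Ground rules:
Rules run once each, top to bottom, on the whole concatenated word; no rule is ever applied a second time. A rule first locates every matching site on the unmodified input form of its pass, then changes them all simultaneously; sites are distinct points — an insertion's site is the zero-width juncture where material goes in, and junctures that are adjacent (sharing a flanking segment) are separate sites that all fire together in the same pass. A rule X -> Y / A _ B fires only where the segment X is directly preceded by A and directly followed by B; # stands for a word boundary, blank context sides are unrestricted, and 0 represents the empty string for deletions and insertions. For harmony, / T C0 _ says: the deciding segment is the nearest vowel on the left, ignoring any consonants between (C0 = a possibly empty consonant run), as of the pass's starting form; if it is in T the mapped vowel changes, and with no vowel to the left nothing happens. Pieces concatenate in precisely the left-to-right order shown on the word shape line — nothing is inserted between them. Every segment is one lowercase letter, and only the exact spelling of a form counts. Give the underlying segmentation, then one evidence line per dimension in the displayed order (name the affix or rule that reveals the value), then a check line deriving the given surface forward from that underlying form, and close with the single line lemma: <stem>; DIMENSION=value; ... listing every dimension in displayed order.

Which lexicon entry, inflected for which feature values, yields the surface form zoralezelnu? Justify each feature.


underlying: zora-le-zol-nu
SUR=mi - signalled by the affix -zol
NUM=lu - signalled by the affix -nu
MOD=ma - signalled by the affix -le
check: zoralezolnu -> zoralezolnu -> zoralezelnu -> zoralezelnu
lemma: zora; SUR=mi; NUM=lu; MOD=ma


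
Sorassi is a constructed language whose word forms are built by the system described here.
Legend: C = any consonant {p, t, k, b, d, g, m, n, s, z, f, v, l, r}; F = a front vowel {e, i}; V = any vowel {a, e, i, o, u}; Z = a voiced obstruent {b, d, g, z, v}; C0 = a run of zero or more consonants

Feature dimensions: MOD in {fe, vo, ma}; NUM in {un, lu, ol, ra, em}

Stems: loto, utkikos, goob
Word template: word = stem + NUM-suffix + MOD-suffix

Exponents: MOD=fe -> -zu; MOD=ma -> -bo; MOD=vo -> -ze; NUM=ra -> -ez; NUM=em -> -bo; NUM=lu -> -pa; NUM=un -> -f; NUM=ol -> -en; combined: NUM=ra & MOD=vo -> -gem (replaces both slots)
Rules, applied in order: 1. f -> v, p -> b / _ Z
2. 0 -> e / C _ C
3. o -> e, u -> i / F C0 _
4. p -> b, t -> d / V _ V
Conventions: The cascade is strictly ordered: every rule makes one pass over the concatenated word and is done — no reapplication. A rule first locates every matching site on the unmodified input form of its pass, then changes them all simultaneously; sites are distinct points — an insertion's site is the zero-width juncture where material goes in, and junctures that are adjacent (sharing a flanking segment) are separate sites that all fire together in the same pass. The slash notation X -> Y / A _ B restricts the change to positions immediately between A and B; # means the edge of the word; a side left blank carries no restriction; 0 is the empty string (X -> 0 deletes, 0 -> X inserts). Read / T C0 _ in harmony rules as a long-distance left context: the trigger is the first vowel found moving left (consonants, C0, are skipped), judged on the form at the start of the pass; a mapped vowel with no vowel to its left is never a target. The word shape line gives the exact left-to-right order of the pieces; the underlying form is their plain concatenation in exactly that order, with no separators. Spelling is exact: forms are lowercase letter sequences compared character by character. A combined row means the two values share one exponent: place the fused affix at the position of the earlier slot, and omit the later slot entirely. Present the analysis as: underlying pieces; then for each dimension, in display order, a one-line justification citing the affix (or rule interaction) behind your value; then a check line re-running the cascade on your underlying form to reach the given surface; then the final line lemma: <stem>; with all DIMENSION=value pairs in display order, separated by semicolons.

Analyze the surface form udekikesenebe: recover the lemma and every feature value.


underlying: utkikos-en-bo
MOD=ma - signalled by the affix -bo
NUM=ol - signalled by the affix -en
check: utkikosenbo -> utkikosenbo -> utekikosenebo -> utekikesenebe -> udekikesenebe
lemma: utkikos; MOD=ma; NUM=ol


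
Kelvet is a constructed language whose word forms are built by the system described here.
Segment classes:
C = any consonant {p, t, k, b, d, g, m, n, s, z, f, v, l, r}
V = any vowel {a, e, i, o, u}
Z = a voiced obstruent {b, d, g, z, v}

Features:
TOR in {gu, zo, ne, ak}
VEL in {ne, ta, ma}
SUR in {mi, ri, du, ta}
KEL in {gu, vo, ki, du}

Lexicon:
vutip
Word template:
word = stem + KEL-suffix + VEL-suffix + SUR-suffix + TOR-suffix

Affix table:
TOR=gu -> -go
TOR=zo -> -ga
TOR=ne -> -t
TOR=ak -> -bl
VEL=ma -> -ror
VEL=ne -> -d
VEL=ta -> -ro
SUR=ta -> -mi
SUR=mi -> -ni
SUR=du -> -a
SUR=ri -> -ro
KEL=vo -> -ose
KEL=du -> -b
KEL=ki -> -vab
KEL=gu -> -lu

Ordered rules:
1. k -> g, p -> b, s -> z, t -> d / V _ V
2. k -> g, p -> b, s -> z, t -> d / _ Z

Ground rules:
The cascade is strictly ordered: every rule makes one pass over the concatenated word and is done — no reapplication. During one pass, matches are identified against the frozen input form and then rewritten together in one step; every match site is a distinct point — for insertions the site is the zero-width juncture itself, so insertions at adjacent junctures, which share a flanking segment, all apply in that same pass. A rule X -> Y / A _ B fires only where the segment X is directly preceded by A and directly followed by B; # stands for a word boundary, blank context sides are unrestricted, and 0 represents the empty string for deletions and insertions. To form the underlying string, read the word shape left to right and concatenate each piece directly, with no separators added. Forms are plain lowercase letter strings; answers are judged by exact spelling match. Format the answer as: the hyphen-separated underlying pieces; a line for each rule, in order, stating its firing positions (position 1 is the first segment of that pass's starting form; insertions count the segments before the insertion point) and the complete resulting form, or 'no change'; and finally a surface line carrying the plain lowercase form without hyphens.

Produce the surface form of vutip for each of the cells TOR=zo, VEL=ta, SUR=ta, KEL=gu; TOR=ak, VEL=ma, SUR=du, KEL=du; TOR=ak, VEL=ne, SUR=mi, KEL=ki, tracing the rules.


cell TOR=zo, VEL=ta, SUR=ta, KEL=gu:
underlying: vutip-lu-ro-mi-ga
1. k -> g, p -> b, s -> z, t -> d / V _ V: fires at position(s) 3: vudipluromiga
2. k -> g, p -> b, s -> z, t -> d / _ Z: no change
surface: vudipluromiga

cell TOR=ak, VEL=ma, SUR=du, KEL=du:
underlying: vutip-b-ror-a-bl
1. k -> g, p -> b, s -> z, t -> d / V _ V: fires at position(s) 3: vudipbrorabl
2. k -> g, p -> b, s -> z, t -> d / _ Z: fires at position(s) 5: vudibbrorabl
surface: vudibbrorabl

cell TOR=ak, VEL=ne, SUR=mi, KEL=ki:
underlying: vutip-vab-d-ni-bl
1. k -> g, p -> b, s -> z, t -> d / V _ V: fires at position(s) 3: vudipvabdnibl
2. k -> g, p -> b, s -> z, t -> d / _ Z: fires at position(s) 5: vudibvabdnibl
surface: vudibvabdnibl


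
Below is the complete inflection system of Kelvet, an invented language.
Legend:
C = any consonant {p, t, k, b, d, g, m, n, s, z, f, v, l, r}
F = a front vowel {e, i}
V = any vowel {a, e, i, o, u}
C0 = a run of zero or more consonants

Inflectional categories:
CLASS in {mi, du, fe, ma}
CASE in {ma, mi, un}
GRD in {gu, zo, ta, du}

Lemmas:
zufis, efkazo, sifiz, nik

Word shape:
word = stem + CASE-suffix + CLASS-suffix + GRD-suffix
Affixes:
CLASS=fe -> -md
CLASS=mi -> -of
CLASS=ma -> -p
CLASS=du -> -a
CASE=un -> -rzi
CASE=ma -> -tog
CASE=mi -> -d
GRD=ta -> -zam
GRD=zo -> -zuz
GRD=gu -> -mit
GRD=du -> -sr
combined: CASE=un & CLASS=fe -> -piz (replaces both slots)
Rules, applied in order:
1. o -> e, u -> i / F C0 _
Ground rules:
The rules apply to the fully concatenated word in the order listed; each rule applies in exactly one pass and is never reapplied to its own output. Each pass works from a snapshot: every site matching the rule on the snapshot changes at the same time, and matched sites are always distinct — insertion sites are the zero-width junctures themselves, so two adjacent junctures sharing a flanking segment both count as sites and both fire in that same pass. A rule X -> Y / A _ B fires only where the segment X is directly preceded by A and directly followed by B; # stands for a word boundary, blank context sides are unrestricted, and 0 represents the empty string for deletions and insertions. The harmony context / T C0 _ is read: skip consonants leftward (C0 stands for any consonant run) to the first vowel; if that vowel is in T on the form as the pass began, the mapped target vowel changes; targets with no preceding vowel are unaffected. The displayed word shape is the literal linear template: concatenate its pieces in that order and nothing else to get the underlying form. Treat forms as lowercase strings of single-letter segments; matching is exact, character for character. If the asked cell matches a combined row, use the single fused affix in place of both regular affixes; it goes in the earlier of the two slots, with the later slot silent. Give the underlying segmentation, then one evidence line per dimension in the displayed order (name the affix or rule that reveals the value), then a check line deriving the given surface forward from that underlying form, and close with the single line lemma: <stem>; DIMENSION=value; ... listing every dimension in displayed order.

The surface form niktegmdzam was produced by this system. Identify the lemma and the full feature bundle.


underlying: nik-tog-md-zam
CLASS=fe - signalled by the affix -md
CASE=ma - signalled by the affix -tog
GRD=ta - signalled by the affix -zam
check: niktogmdzam -> niktegmdzam
lemma: nik; CLASS=fe; CASE=ma; GRD=ta


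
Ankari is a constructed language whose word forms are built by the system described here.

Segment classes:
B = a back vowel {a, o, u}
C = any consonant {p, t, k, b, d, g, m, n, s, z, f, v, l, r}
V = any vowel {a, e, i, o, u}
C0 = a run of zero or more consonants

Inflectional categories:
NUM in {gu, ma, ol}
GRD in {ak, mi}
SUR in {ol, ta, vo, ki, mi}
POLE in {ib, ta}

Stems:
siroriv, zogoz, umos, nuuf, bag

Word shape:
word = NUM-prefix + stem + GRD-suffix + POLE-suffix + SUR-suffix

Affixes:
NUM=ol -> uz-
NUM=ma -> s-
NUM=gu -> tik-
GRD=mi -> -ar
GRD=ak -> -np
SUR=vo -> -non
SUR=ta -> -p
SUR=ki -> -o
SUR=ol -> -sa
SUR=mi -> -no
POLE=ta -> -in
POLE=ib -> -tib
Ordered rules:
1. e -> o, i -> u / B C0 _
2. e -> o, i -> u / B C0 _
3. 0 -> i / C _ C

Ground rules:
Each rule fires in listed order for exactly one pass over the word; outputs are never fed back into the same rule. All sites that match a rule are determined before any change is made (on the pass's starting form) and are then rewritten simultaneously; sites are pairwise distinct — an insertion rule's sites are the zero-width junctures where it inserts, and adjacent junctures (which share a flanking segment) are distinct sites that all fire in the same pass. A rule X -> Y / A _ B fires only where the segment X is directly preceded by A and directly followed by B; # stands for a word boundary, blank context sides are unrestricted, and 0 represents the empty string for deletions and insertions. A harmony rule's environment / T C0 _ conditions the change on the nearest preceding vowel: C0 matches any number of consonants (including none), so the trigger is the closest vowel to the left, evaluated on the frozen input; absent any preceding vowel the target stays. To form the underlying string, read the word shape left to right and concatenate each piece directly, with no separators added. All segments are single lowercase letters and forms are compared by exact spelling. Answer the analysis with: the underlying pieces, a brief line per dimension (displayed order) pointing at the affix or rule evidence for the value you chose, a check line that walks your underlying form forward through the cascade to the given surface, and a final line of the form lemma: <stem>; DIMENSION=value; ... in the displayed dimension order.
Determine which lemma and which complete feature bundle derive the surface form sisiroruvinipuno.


underlying: s-siroriv-np-in-o
NUM=ma - signalled by the affix s-
GRD=ak - signalled by the affix -np
SUR=ki - signalled by the affix -o
POLE=ta - signalled by the affix -in
check: ssirorivnpino -> ssiroruvnpino -> ssiroruvnpuno -> sisiroruvinipuno
lemma: siroriv; NUM=ma; GRD=ak; SUR=ki; POLE=ta


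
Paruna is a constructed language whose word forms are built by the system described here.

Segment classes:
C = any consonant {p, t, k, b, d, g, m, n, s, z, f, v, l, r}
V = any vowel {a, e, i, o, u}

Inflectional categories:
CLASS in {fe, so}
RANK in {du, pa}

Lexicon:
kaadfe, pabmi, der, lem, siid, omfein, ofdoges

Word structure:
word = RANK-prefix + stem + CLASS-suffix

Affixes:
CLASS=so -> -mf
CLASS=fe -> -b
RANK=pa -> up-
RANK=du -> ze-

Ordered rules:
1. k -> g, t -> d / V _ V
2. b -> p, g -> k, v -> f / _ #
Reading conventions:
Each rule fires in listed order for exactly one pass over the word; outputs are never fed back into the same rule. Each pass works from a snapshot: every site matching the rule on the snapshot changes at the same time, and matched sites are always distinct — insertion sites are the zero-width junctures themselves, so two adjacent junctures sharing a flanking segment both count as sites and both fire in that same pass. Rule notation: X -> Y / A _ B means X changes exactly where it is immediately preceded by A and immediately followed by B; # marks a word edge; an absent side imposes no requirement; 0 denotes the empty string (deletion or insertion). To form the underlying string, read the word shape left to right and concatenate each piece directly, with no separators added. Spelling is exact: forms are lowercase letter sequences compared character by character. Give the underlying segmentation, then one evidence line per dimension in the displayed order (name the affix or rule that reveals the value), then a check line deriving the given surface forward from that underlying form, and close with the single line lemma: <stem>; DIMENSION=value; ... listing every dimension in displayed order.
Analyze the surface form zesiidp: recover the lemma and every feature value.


underlying: ze-siid-b
CLASS=fe - signalled by the affix -b
RANK=du - signalled by the affix ze-
check: zesiidb -> zesiidb -> zesiidp
lemma: siid; CLASS=fe; RANK=du


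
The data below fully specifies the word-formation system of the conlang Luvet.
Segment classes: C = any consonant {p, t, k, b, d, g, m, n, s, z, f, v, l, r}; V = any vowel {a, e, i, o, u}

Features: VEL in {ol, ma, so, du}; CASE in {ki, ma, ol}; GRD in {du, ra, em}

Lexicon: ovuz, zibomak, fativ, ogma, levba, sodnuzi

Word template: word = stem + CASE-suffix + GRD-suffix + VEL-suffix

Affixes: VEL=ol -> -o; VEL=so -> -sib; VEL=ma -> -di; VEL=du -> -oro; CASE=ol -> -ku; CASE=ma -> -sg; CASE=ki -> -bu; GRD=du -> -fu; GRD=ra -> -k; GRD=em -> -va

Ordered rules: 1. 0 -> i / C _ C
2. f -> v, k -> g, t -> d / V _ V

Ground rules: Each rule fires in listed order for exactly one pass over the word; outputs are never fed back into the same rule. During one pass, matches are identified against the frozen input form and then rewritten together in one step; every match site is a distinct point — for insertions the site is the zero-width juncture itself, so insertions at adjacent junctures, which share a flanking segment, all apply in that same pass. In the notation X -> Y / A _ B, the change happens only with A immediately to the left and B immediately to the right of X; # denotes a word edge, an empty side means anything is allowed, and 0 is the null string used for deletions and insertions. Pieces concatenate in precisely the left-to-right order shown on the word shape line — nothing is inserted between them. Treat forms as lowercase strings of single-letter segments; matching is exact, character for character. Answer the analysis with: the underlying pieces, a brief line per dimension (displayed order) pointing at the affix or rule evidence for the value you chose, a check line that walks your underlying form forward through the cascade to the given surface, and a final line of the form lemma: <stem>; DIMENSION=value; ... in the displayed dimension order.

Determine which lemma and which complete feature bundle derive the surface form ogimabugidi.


underlying: ogma-bu-k-di
VEL=ma - signalled by the affix -di
CASE=ki - signalled by the affix -bu
GRD=ra - signalled by the affix -k
check: ogmabukdi -> ogimabukidi -> ogimabugidi
lemma: ogma; VEL=ma; CASE=ki; GRD=ra


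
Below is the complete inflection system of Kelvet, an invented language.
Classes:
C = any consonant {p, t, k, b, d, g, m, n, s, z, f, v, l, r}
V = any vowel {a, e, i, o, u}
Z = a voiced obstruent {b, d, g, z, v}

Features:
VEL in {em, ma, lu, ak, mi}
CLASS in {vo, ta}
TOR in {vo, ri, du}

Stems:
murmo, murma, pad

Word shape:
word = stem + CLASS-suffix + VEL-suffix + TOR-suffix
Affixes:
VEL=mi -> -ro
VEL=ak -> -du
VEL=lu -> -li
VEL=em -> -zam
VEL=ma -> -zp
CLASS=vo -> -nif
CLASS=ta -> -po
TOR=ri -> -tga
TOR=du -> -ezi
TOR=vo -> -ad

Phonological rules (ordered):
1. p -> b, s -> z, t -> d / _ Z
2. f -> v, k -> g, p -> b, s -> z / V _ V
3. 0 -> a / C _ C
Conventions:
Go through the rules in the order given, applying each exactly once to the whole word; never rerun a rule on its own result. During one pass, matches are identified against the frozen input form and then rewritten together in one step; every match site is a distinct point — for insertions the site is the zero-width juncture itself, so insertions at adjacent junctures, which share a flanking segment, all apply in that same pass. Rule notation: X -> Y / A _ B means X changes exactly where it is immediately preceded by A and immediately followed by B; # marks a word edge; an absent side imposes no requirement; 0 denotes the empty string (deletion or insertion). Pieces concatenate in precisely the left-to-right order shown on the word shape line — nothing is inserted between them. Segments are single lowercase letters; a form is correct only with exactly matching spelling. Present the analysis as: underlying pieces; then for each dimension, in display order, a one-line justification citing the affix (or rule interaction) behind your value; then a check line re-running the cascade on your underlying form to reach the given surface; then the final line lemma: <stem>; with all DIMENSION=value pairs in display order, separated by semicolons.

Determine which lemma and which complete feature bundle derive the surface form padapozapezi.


underlying: pad-po-zp-ezi
VEL=ma - signalled by the affix -zp
CLASS=ta - signalled by the affix -po
TOR=du - signalled by the affix -ezi
check: padpozpezi -> padpozpezi -> padpozpezi -> padapozapezi
lemma: pad; VEL=ma; CLASS=ta; TOR=du


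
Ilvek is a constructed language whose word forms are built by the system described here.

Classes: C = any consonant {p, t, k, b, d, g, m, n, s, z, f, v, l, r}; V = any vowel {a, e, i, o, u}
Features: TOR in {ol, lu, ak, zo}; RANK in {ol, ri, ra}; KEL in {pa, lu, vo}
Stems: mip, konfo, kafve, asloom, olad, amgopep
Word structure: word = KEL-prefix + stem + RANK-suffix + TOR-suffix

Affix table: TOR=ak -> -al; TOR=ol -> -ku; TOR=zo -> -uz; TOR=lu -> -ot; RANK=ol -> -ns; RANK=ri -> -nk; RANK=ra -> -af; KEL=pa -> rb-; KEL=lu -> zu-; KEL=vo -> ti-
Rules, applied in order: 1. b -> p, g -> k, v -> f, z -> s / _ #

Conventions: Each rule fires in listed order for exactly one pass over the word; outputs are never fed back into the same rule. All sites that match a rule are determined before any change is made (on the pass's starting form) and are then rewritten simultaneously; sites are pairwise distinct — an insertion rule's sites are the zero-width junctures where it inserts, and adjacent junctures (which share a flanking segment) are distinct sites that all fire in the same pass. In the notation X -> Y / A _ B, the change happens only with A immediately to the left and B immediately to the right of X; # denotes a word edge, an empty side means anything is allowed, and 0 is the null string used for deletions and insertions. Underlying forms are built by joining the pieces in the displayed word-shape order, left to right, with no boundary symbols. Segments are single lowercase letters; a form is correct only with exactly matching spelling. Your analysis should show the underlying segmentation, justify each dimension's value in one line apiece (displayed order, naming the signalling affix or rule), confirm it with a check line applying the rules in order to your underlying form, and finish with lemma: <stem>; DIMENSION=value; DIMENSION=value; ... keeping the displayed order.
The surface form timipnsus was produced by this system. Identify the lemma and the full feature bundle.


underlying: ti-mip-ns-uz
TOR=zo - signalled by the affix -uz
RANK=ol - signalled by the affix -ns
KEL=vo - signalled by the affix ti-
check: timipnsuz -> timipnsus
lemma: mip; TOR=zo; RANK=ol; KEL=vo


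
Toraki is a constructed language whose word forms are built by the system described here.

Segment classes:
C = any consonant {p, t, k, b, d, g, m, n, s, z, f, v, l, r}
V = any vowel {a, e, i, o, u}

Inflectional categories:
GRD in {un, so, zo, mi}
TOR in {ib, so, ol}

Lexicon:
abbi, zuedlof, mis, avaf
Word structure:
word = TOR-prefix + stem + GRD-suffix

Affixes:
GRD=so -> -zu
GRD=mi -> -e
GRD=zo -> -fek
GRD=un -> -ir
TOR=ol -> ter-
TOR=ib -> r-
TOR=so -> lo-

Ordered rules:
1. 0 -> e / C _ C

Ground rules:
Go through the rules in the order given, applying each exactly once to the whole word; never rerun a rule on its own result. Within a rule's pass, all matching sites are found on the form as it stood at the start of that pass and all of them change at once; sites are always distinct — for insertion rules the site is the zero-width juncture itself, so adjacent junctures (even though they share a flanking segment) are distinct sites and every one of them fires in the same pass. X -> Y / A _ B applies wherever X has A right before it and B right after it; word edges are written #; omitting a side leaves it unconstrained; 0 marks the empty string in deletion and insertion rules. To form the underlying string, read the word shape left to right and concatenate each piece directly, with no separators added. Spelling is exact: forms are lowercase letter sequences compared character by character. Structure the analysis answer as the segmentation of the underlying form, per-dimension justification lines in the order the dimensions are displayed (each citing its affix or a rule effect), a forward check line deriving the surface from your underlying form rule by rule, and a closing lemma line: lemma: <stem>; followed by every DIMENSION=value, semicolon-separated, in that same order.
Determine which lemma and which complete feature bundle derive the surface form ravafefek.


underlying: r-avaf-fek
GRD=zo - signalled by the affix -fek
TOR=ib - signalled by the affix r-
check: ravaffek -> ravafefek
lemma: avaf; GRD=zo; TOR=ib


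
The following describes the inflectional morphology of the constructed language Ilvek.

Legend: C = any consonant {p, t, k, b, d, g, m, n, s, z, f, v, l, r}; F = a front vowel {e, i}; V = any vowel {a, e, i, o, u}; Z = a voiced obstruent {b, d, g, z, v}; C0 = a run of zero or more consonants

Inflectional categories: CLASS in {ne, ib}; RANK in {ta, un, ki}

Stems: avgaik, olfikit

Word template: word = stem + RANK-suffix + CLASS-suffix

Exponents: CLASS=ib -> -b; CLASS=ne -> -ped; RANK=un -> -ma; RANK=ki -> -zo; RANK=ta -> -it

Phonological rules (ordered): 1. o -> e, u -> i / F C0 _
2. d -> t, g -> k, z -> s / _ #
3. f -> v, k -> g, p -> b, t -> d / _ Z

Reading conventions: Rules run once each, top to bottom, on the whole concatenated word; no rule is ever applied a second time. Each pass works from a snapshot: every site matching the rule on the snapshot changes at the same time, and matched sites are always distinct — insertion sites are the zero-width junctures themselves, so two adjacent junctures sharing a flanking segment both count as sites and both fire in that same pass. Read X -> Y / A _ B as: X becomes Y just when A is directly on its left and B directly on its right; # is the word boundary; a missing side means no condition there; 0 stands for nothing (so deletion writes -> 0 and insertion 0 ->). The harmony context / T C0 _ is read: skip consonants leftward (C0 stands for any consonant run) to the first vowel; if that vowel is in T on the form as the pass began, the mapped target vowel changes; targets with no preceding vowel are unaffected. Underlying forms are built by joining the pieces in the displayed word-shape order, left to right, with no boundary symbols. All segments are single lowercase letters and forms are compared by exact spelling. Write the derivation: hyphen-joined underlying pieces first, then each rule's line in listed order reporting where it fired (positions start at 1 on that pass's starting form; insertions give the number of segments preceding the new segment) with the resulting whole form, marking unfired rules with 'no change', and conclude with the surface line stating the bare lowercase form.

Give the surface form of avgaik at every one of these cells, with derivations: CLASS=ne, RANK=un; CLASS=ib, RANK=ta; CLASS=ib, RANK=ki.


cell CLASS=ne, RANK=un:
underlying: avgaik-ma-ped
1. o -> e, u -> i / F C0 _: no change
2. d -> t, g -> k, z -> s / _ #: fires at position(s) 11: avgaikmapet
3. f -> v, k -> g, p -> b, t -> d / _ Z: no change
surface: avgaikmapet

cell CLASS=ib, RANK=ta:
underlying: avgaik-it-b
1. o -> e, u -> i / F C0 _: no change
2. d -> t, g -> k, z -> s / _ #: no change
3. f -> v, k -> g, p -> b, t -> d / _ Z: fires at position(s) 8: avgaikidb
surface: avgaikidb

cell CLASS=ib, RANK=ki:
underlying: avgaik-zo-b
1. o -> e, u -> i / F C0 _: fires at position(s) 8: avgaikzeb
2. d -> t, g -> k, z -> s / _ #: no change
3. f -> v, k -> g, p -> b, t -> d / _ Z: fires at position(s) 6: avgaigzeb
surface: avgaigzeb


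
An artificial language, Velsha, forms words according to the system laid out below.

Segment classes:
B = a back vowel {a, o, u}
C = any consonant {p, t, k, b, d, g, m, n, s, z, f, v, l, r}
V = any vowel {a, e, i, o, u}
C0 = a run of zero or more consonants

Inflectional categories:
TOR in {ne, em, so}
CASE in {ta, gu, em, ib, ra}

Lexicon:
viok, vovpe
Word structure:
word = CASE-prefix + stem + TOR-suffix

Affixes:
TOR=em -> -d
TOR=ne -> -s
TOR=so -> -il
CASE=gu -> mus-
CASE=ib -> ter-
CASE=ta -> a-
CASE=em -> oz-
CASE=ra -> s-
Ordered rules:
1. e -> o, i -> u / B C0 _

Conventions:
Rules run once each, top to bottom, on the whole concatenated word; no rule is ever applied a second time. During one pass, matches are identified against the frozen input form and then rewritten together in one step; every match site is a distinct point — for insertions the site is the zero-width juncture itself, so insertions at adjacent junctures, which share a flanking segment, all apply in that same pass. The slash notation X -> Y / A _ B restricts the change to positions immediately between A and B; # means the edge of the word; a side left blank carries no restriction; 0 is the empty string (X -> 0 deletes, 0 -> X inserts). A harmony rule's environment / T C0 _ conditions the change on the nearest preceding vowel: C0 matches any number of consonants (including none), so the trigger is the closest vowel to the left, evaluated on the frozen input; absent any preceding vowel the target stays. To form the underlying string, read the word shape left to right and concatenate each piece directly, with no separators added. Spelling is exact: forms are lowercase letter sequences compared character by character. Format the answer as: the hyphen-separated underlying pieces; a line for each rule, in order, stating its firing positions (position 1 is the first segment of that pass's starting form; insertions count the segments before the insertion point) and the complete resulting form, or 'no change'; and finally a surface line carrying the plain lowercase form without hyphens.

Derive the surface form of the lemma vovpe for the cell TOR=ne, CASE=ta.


underlying: a-vovpe-s
1. e -> o, i -> u / B C0 _: fires at position(s) 6: avovpos
surface: avovpos
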